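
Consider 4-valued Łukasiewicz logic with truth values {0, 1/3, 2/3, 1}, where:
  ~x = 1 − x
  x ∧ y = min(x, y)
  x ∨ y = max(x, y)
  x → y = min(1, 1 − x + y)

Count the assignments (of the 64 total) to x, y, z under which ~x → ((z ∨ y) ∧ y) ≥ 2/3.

value 1: 40 assignments (counts)
value 2/3: 12 assignments (counts)
value 1/3: 8 assignments
value 0: 4 assignments
So 52 of the 64 assignments meet the threshold.

52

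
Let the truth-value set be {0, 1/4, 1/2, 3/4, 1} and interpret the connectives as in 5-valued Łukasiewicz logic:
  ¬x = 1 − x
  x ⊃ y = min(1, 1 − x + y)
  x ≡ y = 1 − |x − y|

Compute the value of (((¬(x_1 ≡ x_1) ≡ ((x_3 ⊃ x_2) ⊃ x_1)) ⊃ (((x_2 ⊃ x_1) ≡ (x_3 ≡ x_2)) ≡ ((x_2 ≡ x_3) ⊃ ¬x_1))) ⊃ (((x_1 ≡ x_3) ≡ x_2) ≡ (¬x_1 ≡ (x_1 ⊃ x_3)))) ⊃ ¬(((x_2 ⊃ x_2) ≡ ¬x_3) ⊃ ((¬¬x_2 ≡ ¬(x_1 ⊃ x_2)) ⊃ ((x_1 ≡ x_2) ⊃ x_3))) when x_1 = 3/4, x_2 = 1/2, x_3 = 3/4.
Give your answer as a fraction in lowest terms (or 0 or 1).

x_1 ≡ x_1 = 3/4 ≡ 3/4 = 1
¬(x_1 ≡ x_1) = ¬1 = 0
x_3 ⊃ x_2 = 3/4 ⊃ 1/2 = 3/4
(x_3 ⊃ x_2) ⊃ x_1 = 3/4 ⊃ 3/4 = 1
¬(x_1 ≡ x_1) ≡ ((x_3 ⊃ x_2) ⊃ x_1) = 0 ≡ 1 = 0
x_2 ⊃ x_1 = 1/2 ⊃ 3/4 = 1
x_3 ≡ x_2 = 3/4 ≡ 1/2 = 3/4
(x_2 ⊃ x_1) ≡ (x_3 ≡ x_2) = 1 ≡ 3/4 = 3/4
x_2 ≡ x_3 = 1/2 ≡ 3/4 = 3/4
¬x_1 = ¬3/4 = 1/4
(x_2 ≡ x_3) ⊃ ¬x_1 = 3/4 ⊃ 1/4 = 1/2
((x_2 ⊃ x_1) ≡ (x_3 ≡ x_2)) ≡ ((x_2 ≡ x_3) ⊃ ¬x_1) = 3/4 ≡ 1/2 = 3/4
(¬(x_1 ≡ x_1) ≡ ((x_3 ⊃ x_2) ⊃ x_1)) ⊃ (((x_2 ⊃ x_1) ≡ (x_3 ≡ x_2)) ≡ ((x_2 ≡ x_3) ⊃ ¬x_1)) = 0 ⊃ 3/4 = 1
x_1 ≡ x_3 = 3/4 ≡ 3/4 = 1
(x_1 ≡ x_3) ≡ x_2 = 1 ≡ 1/2 = 1/2
¬x_1 = ¬3/4 = 1/4
x_1 ⊃ x_3 = 3/4 ⊃ 3/4 = 1
¬x_1 ≡ (x_1 ⊃ x_3) = 1/4 ≡ 1 = 1/4
((x_1 ≡ x_3) ≡ x_2) ≡ (¬x_1 ≡ (x_1 ⊃ x_3)) = 1/2 ≡ 1/4 = 3/4
((¬(x_1 ≡ x_1) ≡ ((x_3 ⊃ x_2) ⊃ x_1)) ⊃ (((x_2 ⊃ x_1) ≡ (x_3 ≡ x_2)) ≡ ((x_2 ≡ x_3) ⊃ ¬x_1))) ⊃ (((x_1 ≡ x_3) ≡ x_2) ≡ (¬x_1 ≡ (x_1 ⊃ x_3))) = 1 ⊃ 3/4 = 3/4
x_2 ⊃ x_2 = 1/2 ⊃ 1/2 = 1
¬x_3 = ¬3/4 = 1/4
(x_2 ⊃ x_2) ≡ ¬x_3 = 1 ≡ 1/4 = 1/4
¬x_2 = ¬1/2 = 1/2
¬¬x_2 = ¬1/2 = 1/2
x_1 ⊃ x_2 = 3/4 ⊃ 1/2 = 3/4
¬(x_1 ⊃ x_2) = ¬3/4 = 1/4
¬¬x_2 ≡ ¬(x_1 ⊃ x_2) = 1/2 ≡ 1/4 = 3/4
x_1 ≡ x_2 = 3/4 ≡ 1/2 = 3/4
(x_1 ≡ x_2) ⊃ x_3 = 3/4 ⊃ 3/4 = 1
(¬¬x_2 ≡ ¬(x_1 ⊃ x_2)) ⊃ ((x_1 ≡ x_2) ⊃ x_3) = 3/4 ⊃ 1 = 1
((x_2 ⊃ x_2) ≡ ¬x_3) ⊃ ((¬¬x_2 ≡ ¬(x_1 ⊃ x_2)) ⊃ ((x_1 ≡ x_2) ⊃ x_3)) = 1/4 ⊃ 1 = 1
¬(((x_2 ⊃ x_2) ≡ ¬x_3) ⊃ ((¬¬x_2 ≡ ¬(x_1 ⊃ x_2)) ⊃ ((x_1 ≡ x_2) ⊃ x_3))) = ¬1 = 0
(((¬(x_1 ≡ x_1) ≡ ((x_3 ⊃ x_2) ⊃ x_1)) ⊃ (((x_2 ⊃ x_1) ≡ (x_3 ≡ x_2)) ≡ ((x_2 ≡ x_3) ⊃ ¬x_1))) ⊃ (((x_1 ≡ x_3) ≡ x_2) ≡ (¬x_1 ≡ (x_1 ⊃ x_3)))) ⊃ ¬(((x_2 ⊃ x_2) ≡ ¬x_3) ⊃ ((¬¬x_2 ≡ ¬(x_1 ⊃ x_2)) ⊃ ((x_1 ≡ x_2) ⊃ x_3))) = 3/4 ⊃ 0 = 1/4

1/4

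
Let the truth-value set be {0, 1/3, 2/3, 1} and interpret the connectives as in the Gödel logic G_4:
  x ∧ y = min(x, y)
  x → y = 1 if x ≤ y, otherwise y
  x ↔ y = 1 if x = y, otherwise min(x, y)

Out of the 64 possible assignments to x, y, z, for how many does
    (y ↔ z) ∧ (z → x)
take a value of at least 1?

10

value 1: 10 assignments (counts)
value 2/3: 5 assignments
value 1/3: 16 assignments
value 0: 33 assignments
So 10 of the 64 assignments meet the threshold.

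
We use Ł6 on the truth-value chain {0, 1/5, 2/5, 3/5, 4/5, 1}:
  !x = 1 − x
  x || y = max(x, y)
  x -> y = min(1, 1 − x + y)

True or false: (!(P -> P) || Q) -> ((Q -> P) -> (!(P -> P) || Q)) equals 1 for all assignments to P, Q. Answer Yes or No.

At P = 1/5, Q = 2/5, for instance:
P -> P = 1/5 -> 1/5 = 1
!(P -> P) = !1 = 0
!(P -> P) || Q = 0 || 2/5 = 2/5
Q -> P = 2/5 -> 1/5 = 4/5
(Q -> P) -> (!(P -> P) || Q) = 4/5 -> 2/5 = 3/5
(!(P -> P) || Q) -> ((Q -> P) -> (!(P -> P) || Q)) = 2/5 -> 3/5 = 1
and checking the remaining 35 assignments likewise gives ≥ 1 in every case.

Yes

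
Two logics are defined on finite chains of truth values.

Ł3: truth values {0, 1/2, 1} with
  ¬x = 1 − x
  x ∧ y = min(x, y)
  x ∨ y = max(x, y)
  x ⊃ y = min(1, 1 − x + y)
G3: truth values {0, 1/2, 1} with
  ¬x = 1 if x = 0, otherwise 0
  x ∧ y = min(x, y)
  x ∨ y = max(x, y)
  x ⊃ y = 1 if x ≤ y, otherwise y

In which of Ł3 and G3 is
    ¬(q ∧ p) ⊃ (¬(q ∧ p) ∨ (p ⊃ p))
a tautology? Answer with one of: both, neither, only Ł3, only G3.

both

In Ł3: every assignment gives 1 — tautology.
In G3: every assignment gives 1 — tautology.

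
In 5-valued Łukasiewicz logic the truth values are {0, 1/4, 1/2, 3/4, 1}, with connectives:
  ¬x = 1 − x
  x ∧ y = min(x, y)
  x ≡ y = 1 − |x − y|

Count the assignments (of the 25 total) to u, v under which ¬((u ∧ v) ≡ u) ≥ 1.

value 1: 1 assignment (counts)
value 3/4: 2 assignments
value 1/2: 3 assignments
value 1/4: 4 assignments
value 0: 15 assignments
So 1 of the 25 assignments meets the threshold.

1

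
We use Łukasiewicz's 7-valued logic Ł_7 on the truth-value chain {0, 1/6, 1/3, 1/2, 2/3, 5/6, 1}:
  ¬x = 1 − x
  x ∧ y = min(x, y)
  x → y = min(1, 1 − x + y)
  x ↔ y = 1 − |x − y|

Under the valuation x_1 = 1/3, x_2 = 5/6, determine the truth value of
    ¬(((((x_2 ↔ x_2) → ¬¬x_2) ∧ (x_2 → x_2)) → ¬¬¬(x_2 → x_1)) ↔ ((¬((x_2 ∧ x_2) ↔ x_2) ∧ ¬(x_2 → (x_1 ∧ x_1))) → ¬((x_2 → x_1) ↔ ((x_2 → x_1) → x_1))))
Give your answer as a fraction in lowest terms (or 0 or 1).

x_2 ↔ x_2 = 5/6 ↔ 5/6 = 1
¬x_2 = ¬5/6 = 1/6
¬¬x_2 = ¬1/6 = 5/6
(x_2 ↔ x_2) → ¬¬x_2 = 1 → 5/6 = 5/6
x_2 → x_2 = 5/6 → 5/6 = 1
((x_2 ↔ x_2) → ¬¬x_2) ∧ (x_2 → x_2) = 5/6 ∧ 1 = 5/6
x_2 → x_1 = 5/6 → 1/3 = 1/2
¬(x_2 → x_1) = ¬1/2 = 1/2
¬¬(x_2 → x_1) = ¬1/2 = 1/2
¬¬¬(x_2 → x_1) = ¬1/2 = 1/2
(((x_2 ↔ x_2) → ¬¬x_2) ∧ (x_2 → x_2)) → ¬¬¬(x_2 → x_1) = 5/6 → 1/2 = 2/3
x_2 ∧ x_2 = 5/6 ∧ 5/6 = 5/6
(x_2 ∧ x_2) ↔ x_2 = 5/6 ↔ 5/6 = 1
¬((x_2 ∧ x_2) ↔ x_2) = ¬1 = 0
x_1 ∧ x_1 = 1/3 ∧ 1/3 = 1/3
x_2 → (x_1 ∧ x_1) = 5/6 → 1/3 = 1/2
¬(x_2 → (x_1 ∧ x_1)) = ¬1/2 = 1/2
¬((x_2 ∧ x_2) ↔ x_2) ∧ ¬(x_2 → (x_1 ∧ x_1)) = 0 ∧ 1/2 = 0
x_2 → x_1 = 5/6 → 1/3 = 1/2
x_2 → x_1 = 5/6 → 1/3 = 1/2
(x_2 → x_1) → x_1 = 1/2 → 1/3 = 5/6
(x_2 → x_1) ↔ ((x_2 → x_1) → x_1) = 1/2 ↔ 5/6 = 2/3
¬((x_2 → x_1) ↔ ((x_2 → x_1) → x_1)) = ¬2/3 = 1/3
(¬((x_2 ∧ x_2) ↔ x_2) ∧ ¬(x_2 → (x_1 ∧ x_1))) → ¬((x_2 → x_1) ↔ ((x_2 → x_1) → x_1)) = 0 → 1/3 = 1
((((x_2 ↔ x_2) → ¬¬x_2) ∧ (x_2 → x_2)) → ¬¬¬(x_2 → x_1)) ↔ ((¬((x_2 ∧ x_2) ↔ x_2) ∧ ¬(x_2 → (x_1 ∧ x_1))) → ¬((x_2 → x_1) ↔ ((x_2 → x_1) → x_1))) = 2/3 ↔ 1 = 2/3
¬(((((x_2 ↔ x_2) → ¬¬x_2) ∧ (x_2 → x_2)) → ¬¬¬(x_2 → x_1)) ↔ ((¬((x_2 ∧ x_2) ↔ x_2) ∧ ¬(x_2 → (x_1 ∧ x_1))) → ¬((x_2 → x_1) ↔ ((x_2 → x_1) → x_1)))) = ¬2/3 = 1/3

1/3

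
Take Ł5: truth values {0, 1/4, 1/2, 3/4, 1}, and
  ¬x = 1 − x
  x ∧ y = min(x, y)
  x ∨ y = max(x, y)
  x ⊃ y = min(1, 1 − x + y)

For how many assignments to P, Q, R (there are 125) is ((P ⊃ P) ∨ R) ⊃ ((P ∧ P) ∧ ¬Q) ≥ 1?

value 1: 5 assignments (counts)
value 3/4: 15 assignments
value 1/2: 25 assignments
value 1/4: 35 assignments
value 0: 45 assignments
So 5 of the 125 assignments meet the threshold.

5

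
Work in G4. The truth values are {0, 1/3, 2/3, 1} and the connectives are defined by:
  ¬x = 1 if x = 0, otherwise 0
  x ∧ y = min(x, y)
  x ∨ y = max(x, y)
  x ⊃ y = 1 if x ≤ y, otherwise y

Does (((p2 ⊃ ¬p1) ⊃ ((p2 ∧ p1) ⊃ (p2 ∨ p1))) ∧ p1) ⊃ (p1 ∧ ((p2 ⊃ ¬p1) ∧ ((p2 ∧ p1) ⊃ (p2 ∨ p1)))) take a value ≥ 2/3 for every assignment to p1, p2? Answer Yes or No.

No

Counterexample: take p1 = 1/3, p2 = 1/3.
¬p1 = ¬1/3 = 0
p2 ⊃ ¬p1 = 1/3 ⊃ 0 = 0
p2 ∧ p1 = 1/3 ∧ 1/3 = 1/3
p2 ∨ p1 = 1/3 ∨ 1/3 = 1/3
(p2 ∧ p1) ⊃ (p2 ∨ p1) = 1/3 ⊃ 1/3 = 1
(p2 ⊃ ¬p1) ⊃ ((p2 ∧ p1) ⊃ (p2 ∨ p1)) = 0 ⊃ 1 = 1
((p2 ⊃ ¬p1) ⊃ ((p2 ∧ p1) ⊃ (p2 ∨ p1))) ∧ p1 = 1 ∧ 1/3 = 1/3
¬p1 = ¬1/3 = 0
p2 ⊃ ¬p1 = 1/3 ⊃ 0 = 0
p2 ∧ p1 = 1/3 ∧ 1/3 = 1/3
p2 ∨ p1 = 1/3 ∨ 1/3 = 1/3
(p2 ∧ p1) ⊃ (p2 ∨ p1) = 1/3 ⊃ 1/3 = 1
(p2 ⊃ ¬p1) ∧ ((p2 ∧ p1) ⊃ (p2 ∨ p1)) = 0 ∧ 1 = 0
p1 ∧ ((p2 ⊃ ¬p1) ∧ ((p2 ∧ p1) ⊃ (p2 ∨ p1))) = 1/3 ∧ 0 = 0
(((p2 ⊃ ¬p1) ⊃ ((p2 ∧ p1) ⊃ (p2 ∨ p1))) ∧ p1) ⊃ (p1 ∧ ((p2 ⊃ ¬p1) ∧ ((p2 ∧ p1) ⊃ (p2 ∨ p1)))) = 1/3 ⊃ 0 = 0
This gives 0, which is below 2/3.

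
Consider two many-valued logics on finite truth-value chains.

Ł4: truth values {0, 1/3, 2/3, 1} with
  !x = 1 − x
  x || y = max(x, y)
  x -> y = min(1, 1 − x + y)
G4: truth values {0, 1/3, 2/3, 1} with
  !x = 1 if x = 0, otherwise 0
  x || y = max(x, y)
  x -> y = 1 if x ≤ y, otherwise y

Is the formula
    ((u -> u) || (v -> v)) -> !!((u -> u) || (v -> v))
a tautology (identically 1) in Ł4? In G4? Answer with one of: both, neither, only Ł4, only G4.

both

In Ł4: every assignment gives 1 — tautology.
In G4: every assignment gives 1 — tautology.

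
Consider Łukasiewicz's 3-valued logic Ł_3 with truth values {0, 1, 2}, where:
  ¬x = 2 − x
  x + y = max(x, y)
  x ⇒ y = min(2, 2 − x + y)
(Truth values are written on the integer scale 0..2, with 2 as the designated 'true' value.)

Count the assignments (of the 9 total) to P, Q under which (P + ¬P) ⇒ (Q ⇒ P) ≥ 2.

P = 0, Q = 0 ↦ 2  ≥
P = 0, Q = 1 ↦ 1  <
P = 0, Q = 2 ↦ 0  <
P = 1, Q = 0 ↦ 2  ≥
P = 1, Q = 1 ↦ 2  ≥
P = 1, Q = 2 ↦ 2  ≥
P = 2, Q = 0 ↦ 2  ≥
P = 2, Q = 1 ↦ 2  ≥
P = 2, Q = 2 ↦ 2  ≥
So 7 of the 9 assignments meet the threshold.

7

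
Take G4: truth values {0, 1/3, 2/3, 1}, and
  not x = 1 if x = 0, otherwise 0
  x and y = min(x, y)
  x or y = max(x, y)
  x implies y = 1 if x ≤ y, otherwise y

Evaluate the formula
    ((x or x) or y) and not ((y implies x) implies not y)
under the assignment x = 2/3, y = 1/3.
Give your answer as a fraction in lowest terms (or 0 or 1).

2/3

x or x = 2/3 or 2/3 = 2/3
(x or x) or y = 2/3 or 1/3 = 2/3
y implies x = 1/3 implies 2/3 = 1
not y = not 1/3 = 0
(y implies x) implies not y = 1 implies 0 = 0
not ((y implies x) implies not y) = not 0 = 1
((x or x) or y) and not ((y implies x) implies not y) = 2/3 and 1 = 2/3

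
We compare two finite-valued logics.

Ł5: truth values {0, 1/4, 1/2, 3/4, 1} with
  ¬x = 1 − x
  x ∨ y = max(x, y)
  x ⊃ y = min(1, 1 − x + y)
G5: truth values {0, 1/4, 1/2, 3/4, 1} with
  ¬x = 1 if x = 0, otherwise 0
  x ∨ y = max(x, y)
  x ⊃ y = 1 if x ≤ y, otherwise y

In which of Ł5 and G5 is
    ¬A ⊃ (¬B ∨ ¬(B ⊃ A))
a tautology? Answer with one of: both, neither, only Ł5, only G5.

In Ł5: at A = 0, B = 1/4 the value is 3/4 — not a tautology.
In G5: every assignment gives 1 — tautology.

only G5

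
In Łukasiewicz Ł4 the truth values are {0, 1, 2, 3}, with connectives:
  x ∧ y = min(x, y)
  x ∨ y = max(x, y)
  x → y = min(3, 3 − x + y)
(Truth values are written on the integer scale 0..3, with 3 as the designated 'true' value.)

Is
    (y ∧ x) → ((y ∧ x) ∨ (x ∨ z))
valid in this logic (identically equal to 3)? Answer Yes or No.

Yes

At x = 3, y = 3, z = 1, for instance:
y ∧ x = 3 ∧ 3 = 3
x ∨ z = 3 ∨ 1 = 3
(y ∧ x) ∨ (x ∨ z) = 3 ∨ 3 = 3
(y ∧ x) → ((y ∧ x) ∨ (x ∨ z)) = 3 → 3 = 3
and checking the remaining 63 assignments likewise gives ≥ 3 in every case.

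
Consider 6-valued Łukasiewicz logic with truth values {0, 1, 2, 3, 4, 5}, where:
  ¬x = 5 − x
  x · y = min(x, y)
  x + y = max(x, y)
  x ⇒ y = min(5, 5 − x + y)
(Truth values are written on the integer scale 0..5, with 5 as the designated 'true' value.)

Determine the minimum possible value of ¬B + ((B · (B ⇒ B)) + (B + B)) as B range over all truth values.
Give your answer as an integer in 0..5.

3

Take B = 2:
¬B = ¬2 = 3
B ⇒ B = 2 ⇒ 2 = 5
B · (B ⇒ B) = 2 · 5 = 2
B + B = 2 + 2 = 2
(B · (B ⇒ B)) + (B + B) = 2 + 2 = 2
¬B + ((B · (B ⇒ B)) + (B + B)) = 3 + 2 = 3
No assignment yields a value below 3, so this is the minimum.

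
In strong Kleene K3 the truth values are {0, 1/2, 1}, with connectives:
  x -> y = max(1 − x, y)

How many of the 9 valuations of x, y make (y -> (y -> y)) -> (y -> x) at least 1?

x = 0, y = 0 ↦ 1  ≥
x = 0, y = 1/2 ↦ 1/2  <
x = 0, y = 1 ↦ 0  <
x = 1/2, y = 0 ↦ 1  ≥
x = 1/2, y = 1/2 ↦ 1/2  <
x = 1/2, y = 1 ↦ 1/2  <
x = 1, y = 0 ↦ 1  ≥
x = 1, y = 1/2 ↦ 1  ≥
x = 1, y = 1 ↦ 1  ≥
So 5 of the 9 assignments meet the threshold.

5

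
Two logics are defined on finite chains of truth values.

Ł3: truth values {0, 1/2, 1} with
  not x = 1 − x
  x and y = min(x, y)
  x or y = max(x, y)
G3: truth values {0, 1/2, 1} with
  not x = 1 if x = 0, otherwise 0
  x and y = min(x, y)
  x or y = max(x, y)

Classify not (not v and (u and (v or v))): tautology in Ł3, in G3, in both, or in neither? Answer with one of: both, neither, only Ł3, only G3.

In Ł3: at u = 1/2, v = 1/2 the value is 1/2 — not a tautology.
In G3: every assignment gives 1 — tautology.

only G3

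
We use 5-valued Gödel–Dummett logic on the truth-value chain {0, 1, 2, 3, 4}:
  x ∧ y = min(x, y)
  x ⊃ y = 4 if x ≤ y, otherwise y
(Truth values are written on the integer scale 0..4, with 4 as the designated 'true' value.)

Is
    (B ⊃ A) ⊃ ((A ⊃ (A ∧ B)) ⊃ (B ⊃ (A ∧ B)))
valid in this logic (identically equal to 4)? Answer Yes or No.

At A = 3, B = 2, for instance:
B ⊃ A = 2 ⊃ 3 = 4
A ∧ B = 3 ∧ 2 = 2
A ⊃ (A ∧ B) = 3 ⊃ 2 = 2
B ⊃ (A ∧ B) = 2 ⊃ 2 = 4
(A ⊃ (A ∧ B)) ⊃ (B ⊃ (A ∧ B)) = 2 ⊃ 4 = 4
(B ⊃ A) ⊃ ((A ⊃ (A ∧ B)) ⊃ (B ⊃ (A ∧ B))) = 4 ⊃ 4 = 4
and checking the remaining 24 assignments likewise gives ≥ 4 in every case.

Yes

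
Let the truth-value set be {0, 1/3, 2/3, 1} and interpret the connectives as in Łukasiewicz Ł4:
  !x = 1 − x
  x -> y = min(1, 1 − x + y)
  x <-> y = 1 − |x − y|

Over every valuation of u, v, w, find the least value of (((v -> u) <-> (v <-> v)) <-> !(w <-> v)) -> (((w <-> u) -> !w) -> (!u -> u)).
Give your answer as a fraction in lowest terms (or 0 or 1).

Take u = 0, v = 0, w = 1:
v -> u = 0 -> 0 = 1
v <-> v = 0 <-> 0 = 1
(v -> u) <-> (v <-> v) = 1 <-> 1 = 1
w <-> v = 1 <-> 0 = 0
!(w <-> v) = !0 = 1
((v -> u) <-> (v <-> v)) <-> !(w <-> v) = 1 <-> 1 = 1
w <-> u = 1 <-> 0 = 0
!w = !1 = 0
(w <-> u) -> !w = 0 -> 0 = 1
!u = !0 = 1
!u -> u = 1 -> 0 = 0
((w <-> u) -> !w) -> (!u -> u) = 1 -> 0 = 0
(((v -> u) <-> (v <-> v)) <-> !(w <-> v)) -> (((w <-> u) -> !w) -> (!u -> u)) = 1 -> 0 = 0
No assignment yields a value below 0, so this is the minimum.

0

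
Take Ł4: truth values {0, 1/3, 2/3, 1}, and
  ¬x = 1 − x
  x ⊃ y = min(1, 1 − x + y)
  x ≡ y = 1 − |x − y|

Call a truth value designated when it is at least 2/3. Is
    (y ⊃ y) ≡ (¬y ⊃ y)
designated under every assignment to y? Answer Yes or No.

Counterexample: take y = 0.
y ⊃ y = 0 ⊃ 0 = 1
¬y = ¬0 = 1
¬y ⊃ y = 1 ⊃ 0 = 0
(y ⊃ y) ≡ (¬y ⊃ y) = 1 ≡ 0 = 0
This gives 0, which is below 2/3.

No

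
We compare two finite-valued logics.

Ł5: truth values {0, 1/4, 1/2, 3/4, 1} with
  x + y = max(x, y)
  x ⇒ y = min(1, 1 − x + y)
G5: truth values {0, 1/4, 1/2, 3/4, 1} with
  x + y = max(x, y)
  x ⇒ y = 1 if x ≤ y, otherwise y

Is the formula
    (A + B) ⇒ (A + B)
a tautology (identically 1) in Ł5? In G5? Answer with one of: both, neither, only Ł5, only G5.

In Ł5: every assignment gives 1 — tautology.
In G5: every assignment gives 1 — tautology.

both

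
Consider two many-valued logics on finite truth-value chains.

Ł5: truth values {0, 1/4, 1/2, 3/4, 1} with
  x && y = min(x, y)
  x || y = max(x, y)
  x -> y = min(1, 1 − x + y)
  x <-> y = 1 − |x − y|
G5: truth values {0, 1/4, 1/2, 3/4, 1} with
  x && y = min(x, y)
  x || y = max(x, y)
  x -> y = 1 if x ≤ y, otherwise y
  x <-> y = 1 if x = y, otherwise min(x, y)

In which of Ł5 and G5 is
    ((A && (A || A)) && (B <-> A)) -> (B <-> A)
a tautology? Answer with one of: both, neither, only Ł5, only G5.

In Ł5: every assignment gives 1 — tautology.
In G5: every assignment gives 1 — tautology.

both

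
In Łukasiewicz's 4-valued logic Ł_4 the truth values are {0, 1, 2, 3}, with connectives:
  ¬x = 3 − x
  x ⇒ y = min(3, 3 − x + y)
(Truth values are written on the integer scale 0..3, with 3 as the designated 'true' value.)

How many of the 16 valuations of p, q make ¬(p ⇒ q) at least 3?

p = 0, q = 0 ↦ 0  <
p = 0, q = 1 ↦ 0  <
p = 0, q = 2 ↦ 0  <
p = 0, q = 3 ↦ 0  <
p = 1, q = 0 ↦ 1  <
p = 1, q = 1 ↦ 0  <
p = 1, q = 2 ↦ 0  <
p = 1, q = 3 ↦ 0  <
p = 2, q = 0 ↦ 2  <
p = 2, q = 1 ↦ 1  <
p = 2, q = 2 ↦ 0  <
p = 2, q = 3 ↦ 0  <
p = 3, q = 0 ↦ 3  ≥
p = 3, q = 1 ↦ 2  <
p = 3, q = 2 ↦ 1  <
p = 3, q = 3 ↦ 0  <
So 1 of the 16 assignments meets the threshold.

1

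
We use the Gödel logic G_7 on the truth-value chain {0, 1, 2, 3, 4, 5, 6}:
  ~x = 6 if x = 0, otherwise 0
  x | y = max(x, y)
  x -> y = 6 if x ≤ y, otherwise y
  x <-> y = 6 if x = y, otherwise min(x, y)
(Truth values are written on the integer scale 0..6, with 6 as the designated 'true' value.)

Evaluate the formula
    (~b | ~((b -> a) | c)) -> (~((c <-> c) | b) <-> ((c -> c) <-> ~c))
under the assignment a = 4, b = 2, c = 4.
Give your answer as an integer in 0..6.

~b = ~2 = 0
b -> a = 2 -> 4 = 6
(b -> a) | c = 6 | 4 = 6
~((b -> a) | c) = ~6 = 0
~b | ~((b -> a) | c) = 0 | 0 = 0
c <-> c = 4 <-> 4 = 6
(c <-> c) | b = 6 | 2 = 6
~((c <-> c) | b) = ~6 = 0
c -> c = 4 -> 4 = 6
~c = ~4 = 0
(c -> c) <-> ~c = 6 <-> 0 = 0
~((c <-> c) | b) <-> ((c -> c) <-> ~c) = 0 <-> 0 = 6
(~b | ~((b -> a) | c)) -> (~((c <-> c) | b) <-> ((c -> c) <-> ~c)) = 0 -> 6 = 6

6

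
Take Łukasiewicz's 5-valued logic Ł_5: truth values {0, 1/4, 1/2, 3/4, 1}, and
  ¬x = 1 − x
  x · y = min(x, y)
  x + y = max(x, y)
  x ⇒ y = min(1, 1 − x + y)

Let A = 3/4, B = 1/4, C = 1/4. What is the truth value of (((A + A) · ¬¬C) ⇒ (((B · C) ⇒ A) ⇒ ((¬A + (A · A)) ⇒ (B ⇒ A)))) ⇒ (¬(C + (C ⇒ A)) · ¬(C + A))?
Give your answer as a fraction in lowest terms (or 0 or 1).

0

A + A = 3/4 + 3/4 = 3/4
¬C = ¬1/4 = 3/4
¬¬C = ¬3/4 = 1/4
(A + A) · ¬¬C = 3/4 · 1/4 = 1/4
B · C = 1/4 · 1/4 = 1/4
(B · C) ⇒ A = 1/4 ⇒ 3/4 = 1
¬A = ¬3/4 = 1/4
A · A = 3/4 · 3/4 = 3/4
¬A + (A · A) = 1/4 + 3/4 = 3/4
B ⇒ A = 1/4 ⇒ 3/4 = 1
(¬A + (A · A)) ⇒ (B ⇒ A) = 3/4 ⇒ 1 = 1
((B · C) ⇒ A) ⇒ ((¬A + (A · A)) ⇒ (B ⇒ A)) = 1 ⇒ 1 = 1
((A + A) · ¬¬C) ⇒ (((B · C) ⇒ A) ⇒ ((¬A + (A · A)) ⇒ (B ⇒ A))) = 1/4 ⇒ 1 = 1
C ⇒ A = 1/4 ⇒ 3/4 = 1
C + (C ⇒ A) = 1/4 + 1 = 1
¬(C + (C ⇒ A)) = ¬1 = 0
C + A = 1/4 + 3/4 = 3/4
¬(C + A) = ¬3/4 = 1/4
¬(C + (C ⇒ A)) · ¬(C + A) = 0 · 1/4 = 0
(((A + A) · ¬¬C) ⇒ (((B · C) ⇒ A) ⇒ ((¬A + (A · A)) ⇒ (B ⇒ A)))) ⇒ (¬(C + (C ⇒ A)) · ¬(C + A)) = 1 ⇒ 0 = 0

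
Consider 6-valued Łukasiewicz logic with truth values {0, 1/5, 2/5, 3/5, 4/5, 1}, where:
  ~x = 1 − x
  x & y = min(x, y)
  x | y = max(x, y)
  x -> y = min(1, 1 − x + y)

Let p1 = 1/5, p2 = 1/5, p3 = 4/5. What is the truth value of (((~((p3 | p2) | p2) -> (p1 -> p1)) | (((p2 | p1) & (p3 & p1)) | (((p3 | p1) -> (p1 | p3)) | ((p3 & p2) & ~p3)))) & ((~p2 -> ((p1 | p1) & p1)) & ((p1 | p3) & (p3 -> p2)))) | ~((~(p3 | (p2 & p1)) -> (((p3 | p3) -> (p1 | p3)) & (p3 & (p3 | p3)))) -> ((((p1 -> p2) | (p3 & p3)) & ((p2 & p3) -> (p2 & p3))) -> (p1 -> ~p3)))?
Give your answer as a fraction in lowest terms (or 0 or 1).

2/5

p3 | p2 = 4/5 | 1/5 = 4/5
(p3 | p2) | p2 = 4/5 | 1/5 = 4/5
~((p3 | p2) | p2) = ~4/5 = 1/5
p1 -> p1 = 1/5 -> 1/5 = 1
~((p3 | p2) | p2) -> (p1 -> p1) = 1/5 -> 1 = 1
p2 | p1 = 1/5 | 1/5 = 1/5
p3 & p1 = 4/5 & 1/5 = 1/5
(p2 | p1) & (p3 & p1) = 1/5 & 1/5 = 1/5
p3 | p1 = 4/5 | 1/5 = 4/5
p1 | p3 = 1/5 | 4/5 = 4/5
(p3 | p1) -> (p1 | p3) = 4/5 -> 4/5 = 1
p3 & p2 = 4/5 & 1/5 = 1/5
~p3 = ~4/5 = 1/5
(p3 & p2) & ~p3 = 1/5 & 1/5 = 1/5
((p3 | p1) -> (p1 | p3)) | ((p3 & p2) & ~p3) = 1 | 1/5 = 1
((p2 | p1) & (p3 & p1)) | (((p3 | p1) -> (p1 | p3)) | ((p3 & p2) & ~p3)) = 1/5 | 1 = 1
(~((p3 | p2) | p2) -> (p1 -> p1)) | (((p2 | p1) & (p3 & p1)) | (((p3 | p1) -> (p1 | p3)) | ((p3 & p2) & ~p3))) = 1 | 1 = 1
~p2 = ~1/5 = 4/5
p1 | p1 = 1/5 | 1/5 = 1/5
(p1 | p1) & p1 = 1/5 & 1/5 = 1/5
~p2 -> ((p1 | p1) & p1) = 4/5 -> 1/5 = 2/5
p1 | p3 = 1/5 | 4/5 = 4/5
p3 -> p2 = 4/5 -> 1/5 = 2/5
(p1 | p3) & (p3 -> p2) = 4/5 & 2/5 = 2/5
(~p2 -> ((p1 | p1) & p1)) & ((p1 | p3) & (p3 -> p2)) = 2/5 & 2/5 = 2/5
((~((p3 | p2) | p2) -> (p1 -> p1)) | (((p2 | p1) & (p3 & p1)) | (((p3 | p1) -> (p1 | p3)) | ((p3 & p2) & ~p3)))) & ((~p2 -> ((p1 | p1) & p1)) & ((p1 | p3) & (p3 -> p2))) = 1 & 2/5 = 2/5
p2 & p1 = 1/5 & 1/5 = 1/5
p3 | (p2 & p1) = 4/5 | 1/5 = 4/5
~(p3 | (p2 & p1)) = ~4/5 = 1/5
p3 | p3 = 4/5 | 4/5 = 4/5
p1 | p3 = 1/5 | 4/5 = 4/5
(p3 | p3) -> (p1 | p3) = 4/5 -> 4/5 = 1
p3 | p3 = 4/5 | 4/5 = 4/5
p3 & (p3 | p3) = 4/5 & 4/5 = 4/5
((p3 | p3) -> (p1 | p3)) & (p3 & (p3 | p3)) = 1 & 4/5 = 4/5
~(p3 | (p2 & p1)) -> (((p3 | p3) -> (p1 | p3)) & (p3 & (p3 | p3))) = 1/5 -> 4/5 = 1
p1 -> p2 = 1/5 -> 1/5 = 1
p3 & p3 = 4/5 & 4/5 = 4/5
(p1 -> p2) | (p3 & p3) = 1 | 4/5 = 1
p2 & p3 = 1/5 & 4/5 = 1/5
p2 & p3 = 1/5 & 4/5 = 1/5
(p2 & p3) -> (p2 & p3) = 1/5 -> 1/5 = 1
((p1 -> p2) | (p3 & p3)) & ((p2 & p3) -> (p2 & p3)) = 1 & 1 = 1
~p3 = ~4/5 = 1/5
p1 -> ~p3 = 1/5 -> 1/5 = 1
(((p1 -> p2) | (p3 & p3)) & ((p2 & p3) -> (p2 & p3))) -> (p1 -> ~p3) = 1 -> 1 = 1
(~(p3 | (p2 & p1)) -> (((p3 | p3) -> (p1 | p3)) & (p3 & (p3 | p3)))) -> ((((p1 -> p2) | (p3 & p3)) & ((p2 & p3) -> (p2 & p3))) -> (p1 -> ~p3)) = 1 -> 1 = 1
~((~(p3 | (p2 & p1)) -> (((p3 | p3) -> (p1 | p3)) & (p3 & (p3 | p3)))) -> ((((p1 -> p2) | (p3 & p3)) & ((p2 & p3) -> (p2 & p3))) -> (p1 -> ~p3))) = ~1 = 0
(((~((p3 | p2) | p2) -> (p1 -> p1)) | (((p2 | p1) & (p3 & p1)) | (((p3 | p1) -> (p1 | p3)) | ((p3 & p2) & ~p3)))) & ((~p2 -> ((p1 | p1) & p1)) & ((p1 | p3) & (p3 -> p2)))) | ~((~(p3 | (p2 & p1)) -> (((p3 | p3) -> (p1 | p3)) & (p3 & (p3 | p3)))) -> ((((p1 -> p2) | (p3 & p3)) & ((p2 & p3) -> (p2 & p3))) -> (p1 -> ~p3))) = 2/5 | 0 = 2/5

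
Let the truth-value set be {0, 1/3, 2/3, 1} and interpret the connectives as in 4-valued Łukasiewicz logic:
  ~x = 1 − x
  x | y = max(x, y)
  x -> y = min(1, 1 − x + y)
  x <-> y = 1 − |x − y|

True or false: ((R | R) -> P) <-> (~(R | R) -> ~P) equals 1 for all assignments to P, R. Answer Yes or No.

Counterexample: take P = 0, R = 1/3.
R | R = 1/3 | 1/3 = 1/3
(R | R) -> P = 1/3 -> 0 = 2/3
R | R = 1/3 | 1/3 = 1/3
~(R | R) = ~1/3 = 2/3
~P = ~0 = 1
~(R | R) -> ~P = 2/3 -> 1 = 1
((R | R) -> P) <-> (~(R | R) -> ~P) = 2/3 <-> 1 = 2/3
This gives 2/3 ≠ 1.

No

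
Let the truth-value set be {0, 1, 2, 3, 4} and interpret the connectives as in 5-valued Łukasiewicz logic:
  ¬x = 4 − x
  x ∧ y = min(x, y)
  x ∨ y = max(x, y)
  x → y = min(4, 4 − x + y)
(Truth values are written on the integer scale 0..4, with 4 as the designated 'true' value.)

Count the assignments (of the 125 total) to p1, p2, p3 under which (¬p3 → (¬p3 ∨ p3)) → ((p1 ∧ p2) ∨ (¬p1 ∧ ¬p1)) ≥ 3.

value 4: 30 assignments (counts)
value 3: 40 assignments (counts)
value 2: 35 assignments
value 1: 15 assignments
value 0: 5 assignments
So 70 of the 125 assignments meet the threshold.

70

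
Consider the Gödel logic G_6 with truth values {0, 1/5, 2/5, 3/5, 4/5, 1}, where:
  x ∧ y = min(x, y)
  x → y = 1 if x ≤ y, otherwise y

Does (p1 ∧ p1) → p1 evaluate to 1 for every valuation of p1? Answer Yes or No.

Yes

p1 = 0 ↦ 1
p1 = 1/5 ↦ 1
p1 = 2/5 ↦ 1
p1 = 3/5 ↦ 1
p1 = 4/5 ↦ 1
p1 = 1 ↦ 1
Every assignment gives a value ≥ 1.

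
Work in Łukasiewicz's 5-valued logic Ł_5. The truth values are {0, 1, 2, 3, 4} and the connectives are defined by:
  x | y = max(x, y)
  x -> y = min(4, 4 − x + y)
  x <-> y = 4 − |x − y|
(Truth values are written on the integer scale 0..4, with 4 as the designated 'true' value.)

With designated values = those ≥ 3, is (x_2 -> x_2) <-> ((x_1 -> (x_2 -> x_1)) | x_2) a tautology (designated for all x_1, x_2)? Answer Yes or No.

Yes

At x_1 = 4, x_2 = 3, for instance:
x_2 -> x_2 = 3 -> 3 = 4
x_2 -> x_1 = 3 -> 4 = 4
x_1 -> (x_2 -> x_1) = 4 -> 4 = 4
(x_1 -> (x_2 -> x_1)) | x_2 = 4 | 3 = 4
(x_2 -> x_2) <-> ((x_1 -> (x_2 -> x_1)) | x_2) = 4 <-> 4 = 4
and checking the remaining 24 assignments likewise gives ≥ 3 in every case.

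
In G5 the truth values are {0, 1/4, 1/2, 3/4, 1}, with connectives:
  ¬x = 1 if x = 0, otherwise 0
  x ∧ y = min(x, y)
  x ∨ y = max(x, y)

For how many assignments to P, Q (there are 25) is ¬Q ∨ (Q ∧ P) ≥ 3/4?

value 1: 6 assignments (counts)
value 3/4: 3 assignments (counts)
value 1/2: 5 assignments
value 1/4: 7 assignments
value 0: 4 assignments
So 9 of the 25 assignments meet the threshold.

9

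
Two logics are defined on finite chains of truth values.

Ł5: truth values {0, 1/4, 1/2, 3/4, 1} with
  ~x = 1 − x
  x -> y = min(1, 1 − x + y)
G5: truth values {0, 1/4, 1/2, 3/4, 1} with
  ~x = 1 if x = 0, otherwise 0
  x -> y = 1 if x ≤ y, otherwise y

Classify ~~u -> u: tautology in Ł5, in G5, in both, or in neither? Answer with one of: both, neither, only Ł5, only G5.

only Ł5

In Ł5: every assignment gives 1 — tautology.
In G5: at u = 1/4 the value is 1/4 — not a tautology.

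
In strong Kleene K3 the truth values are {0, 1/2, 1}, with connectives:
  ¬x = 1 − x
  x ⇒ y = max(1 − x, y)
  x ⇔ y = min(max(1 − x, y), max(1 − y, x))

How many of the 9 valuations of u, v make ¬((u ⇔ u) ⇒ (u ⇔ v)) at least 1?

u = 0, v = 0 ↦ 0  <
u = 0, v = 1/2 ↦ 1/2  <
u = 0, v = 1 ↦ 1  ≥
u = 1/2, v = 0 ↦ 1/2  <
u = 1/2, v = 1/2 ↦ 1/2  <
u = 1/2, v = 1 ↦ 1/2  <
u = 1, v = 0 ↦ 1  ≥
u = 1, v = 1/2 ↦ 1/2  <
u = 1, v = 1 ↦ 0  <
So 2 of the 9 assignments meet the threshold.

2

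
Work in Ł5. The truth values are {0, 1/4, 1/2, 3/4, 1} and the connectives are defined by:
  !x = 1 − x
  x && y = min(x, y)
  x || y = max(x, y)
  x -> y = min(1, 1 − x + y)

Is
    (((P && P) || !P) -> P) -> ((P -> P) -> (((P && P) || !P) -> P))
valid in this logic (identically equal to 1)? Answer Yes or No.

P = 0 ↦ 1
P = 1/4 ↦ 1
P = 1/2 ↦ 1
P = 3/4 ↦ 1
P = 1 ↦ 1
Every assignment gives a value ≥ 1.

Yes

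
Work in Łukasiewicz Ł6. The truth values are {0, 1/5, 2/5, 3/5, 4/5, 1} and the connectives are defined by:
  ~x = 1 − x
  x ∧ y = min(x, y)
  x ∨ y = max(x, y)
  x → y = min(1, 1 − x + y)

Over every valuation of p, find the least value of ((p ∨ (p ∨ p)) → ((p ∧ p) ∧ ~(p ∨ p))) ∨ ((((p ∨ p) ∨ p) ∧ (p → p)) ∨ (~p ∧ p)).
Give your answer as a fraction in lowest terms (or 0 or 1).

4/5

Take p = 3/5:
p ∨ p = 3/5 ∨ 3/5 = 3/5
p ∨ (p ∨ p) = 3/5 ∨ 3/5 = 3/5
p ∧ p = 3/5 ∧ 3/5 = 3/5
p ∨ p = 3/5 ∨ 3/5 = 3/5
~(p ∨ p) = ~3/5 = 2/5
(p ∧ p) ∧ ~(p ∨ p) = 3/5 ∧ 2/5 = 2/5
(p ∨ (p ∨ p)) → ((p ∧ p) ∧ ~(p ∨ p)) = 3/5 → 2/5 = 4/5
p ∨ p = 3/5 ∨ 3/5 = 3/5
(p ∨ p) ∨ p = 3/5 ∨ 3/5 = 3/5
p → p = 3/5 → 3/5 = 1
((p ∨ p) ∨ p) ∧ (p → p) = 3/5 ∧ 1 = 3/5
~p = ~3/5 = 2/5
~p ∧ p = 2/5 ∧ 3/5 = 2/5
(((p ∨ p) ∨ p) ∧ (p → p)) ∨ (~p ∧ p) = 3/5 ∨ 2/5 = 3/5
((p ∨ (p ∨ p)) → ((p ∧ p) ∧ ~(p ∨ p))) ∨ ((((p ∨ p) ∨ p) ∧ (p → p)) ∨ (~p ∧ p)) = 4/5 ∨ 3/5 = 4/5
No assignment yields a value below 4/5, so this is the minimum.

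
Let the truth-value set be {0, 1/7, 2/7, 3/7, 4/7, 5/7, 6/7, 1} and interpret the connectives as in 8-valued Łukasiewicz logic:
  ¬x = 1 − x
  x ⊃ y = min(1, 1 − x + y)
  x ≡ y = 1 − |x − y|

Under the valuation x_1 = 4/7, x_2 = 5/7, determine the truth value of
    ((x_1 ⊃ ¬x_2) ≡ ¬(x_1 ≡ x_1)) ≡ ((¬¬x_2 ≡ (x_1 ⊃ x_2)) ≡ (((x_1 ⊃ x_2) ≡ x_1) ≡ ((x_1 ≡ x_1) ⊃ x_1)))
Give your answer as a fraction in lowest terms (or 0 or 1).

¬x_2 = ¬5/7 = 2/7
x_1 ⊃ ¬x_2 = 4/7 ⊃ 2/7 = 5/7
x_1 ≡ x_1 = 4/7 ≡ 4/7 = 1
¬(x_1 ≡ x_1) = ¬1 = 0
(x_1 ⊃ ¬x_2) ≡ ¬(x_1 ≡ x_1) = 5/7 ≡ 0 = 2/7
¬x_2 = ¬5/7 = 2/7
¬¬x_2 = ¬2/7 = 5/7
x_1 ⊃ x_2 = 4/7 ⊃ 5/7 = 1
¬¬x_2 ≡ (x_1 ⊃ x_2) = 5/7 ≡ 1 = 5/7
x_1 ⊃ x_2 = 4/7 ⊃ 5/7 = 1
(x_1 ⊃ x_2) ≡ x_1 = 1 ≡ 4/7 = 4/7
x_1 ≡ x_1 = 4/7 ≡ 4/7 = 1
(x_1 ≡ x_1) ⊃ x_1 = 1 ⊃ 4/7 = 4/7
((x_1 ⊃ x_2) ≡ x_1) ≡ ((x_1 ≡ x_1) ⊃ x_1) = 4/7 ≡ 4/7 = 1
(¬¬x_2 ≡ (x_1 ⊃ x_2)) ≡ (((x_1 ⊃ x_2) ≡ x_1) ≡ ((x_1 ≡ x_1) ⊃ x_1)) = 5/7 ≡ 1 = 5/7
((x_1 ⊃ ¬x_2) ≡ ¬(x_1 ≡ x_1)) ≡ ((¬¬x_2 ≡ (x_1 ⊃ x_2)) ≡ (((x_1 ⊃ x_2) ≡ x_1) ≡ ((x_1 ≡ x_1) ⊃ x_1))) = 2/7 ≡ 5/7 = 4/7

4/7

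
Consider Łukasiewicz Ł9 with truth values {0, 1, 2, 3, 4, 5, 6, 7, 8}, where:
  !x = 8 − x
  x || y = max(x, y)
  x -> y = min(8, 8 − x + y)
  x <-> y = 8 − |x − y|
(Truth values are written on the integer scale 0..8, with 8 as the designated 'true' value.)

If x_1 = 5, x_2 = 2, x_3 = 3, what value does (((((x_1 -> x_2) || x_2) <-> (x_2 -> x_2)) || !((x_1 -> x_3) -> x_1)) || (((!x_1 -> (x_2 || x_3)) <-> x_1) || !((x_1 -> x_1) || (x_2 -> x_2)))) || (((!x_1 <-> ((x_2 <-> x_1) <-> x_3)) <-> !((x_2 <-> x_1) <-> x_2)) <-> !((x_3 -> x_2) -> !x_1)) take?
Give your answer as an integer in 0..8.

x_1 -> x_2 = 5 -> 2 = 5
(x_1 -> x_2) || x_2 = 5 || 2 = 5
x_2 -> x_2 = 2 -> 2 = 8
((x_1 -> x_2) || x_2) <-> (x_2 -> x_2) = 5 <-> 8 = 5
x_1 -> x_3 = 5 -> 3 = 6
(x_1 -> x_3) -> x_1 = 6 -> 5 = 7
!((x_1 -> x_3) -> x_1) = !7 = 1
(((x_1 -> x_2) || x_2) <-> (x_2 -> x_2)) || !((x_1 -> x_3) -> x_1) = 5 || 1 = 5
!x_1 = !5 = 3
x_2 || x_3 = 2 || 3 = 3
!x_1 -> (x_2 || x_3) = 3 -> 3 = 8
(!x_1 -> (x_2 || x_3)) <-> x_1 = 8 <-> 5 = 5
x_1 -> x_1 = 5 -> 5 = 8
x_2 -> x_2 = 2 -> 2 = 8
(x_1 -> x_1) || (x_2 -> x_2) = 8 || 8 = 8
!((x_1 -> x_1) || (x_2 -> x_2)) = !8 = 0
((!x_1 -> (x_2 || x_3)) <-> x_1) || !((x_1 -> x_1) || (x_2 -> x_2)) = 5 || 0 = 5
((((x_1 -> x_2) || x_2) <-> (x_2 -> x_2)) || !((x_1 -> x_3) -> x_1)) || (((!x_1 -> (x_2 || x_3)) <-> x_1) || !((x_1 -> x_1) || (x_2 -> x_2))) = 5 || 5 = 5
!x_1 = !5 = 3
x_2 <-> x_1 = 2 <-> 5 = 5
(x_2 <-> x_1) <-> x_3 = 5 <-> 3 = 6
!x_1 <-> ((x_2 <-> x_1) <-> x_3) = 3 <-> 6 = 5
x_2 <-> x_1 = 2 <-> 5 = 5
(x_2 <-> x_1) <-> x_2 = 5 <-> 2 = 5
!((x_2 <-> x_1) <-> x_2) = !5 = 3
(!x_1 <-> ((x_2 <-> x_1) <-> x_3)) <-> !((x_2 <-> x_1) <-> x_2) = 5 <-> 3 = 6
x_3 -> x_2 = 3 -> 2 = 7
!x_1 = !5 = 3
(x_3 -> x_2) -> !x_1 = 7 -> 3 = 4
!((x_3 -> x_2) -> !x_1) = !4 = 4
((!x_1 <-> ((x_2 <-> x_1) <-> x_3)) <-> !((x_2 <-> x_1) <-> x_2)) <-> !((x_3 -> x_2) -> !x_1) = 6 <-> 4 = 6
(((((x_1 -> x_2) || x_2) <-> (x_2 -> x_2)) || !((x_1 -> x_3) -> x_1)) || (((!x_1 -> (x_2 || x_3)) <-> x_1) || !((x_1 -> x_1) || (x_2 -> x_2)))) || (((!x_1 <-> ((x_2 <-> x_1) <-> x_3)) <-> !((x_2 <-> x_1) <-> x_2)) <-> !((x_3 -> x_2) -> !x_1)) = 5 || 6 = 6

6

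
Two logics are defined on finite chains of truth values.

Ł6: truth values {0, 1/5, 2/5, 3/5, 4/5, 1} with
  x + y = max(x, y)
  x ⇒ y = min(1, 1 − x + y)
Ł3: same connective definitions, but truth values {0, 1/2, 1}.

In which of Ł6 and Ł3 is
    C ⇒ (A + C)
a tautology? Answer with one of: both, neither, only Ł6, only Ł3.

both

In Ł6: every assignment gives 1 — tautology.
In Ł3: every assignment gives 1 — tautology.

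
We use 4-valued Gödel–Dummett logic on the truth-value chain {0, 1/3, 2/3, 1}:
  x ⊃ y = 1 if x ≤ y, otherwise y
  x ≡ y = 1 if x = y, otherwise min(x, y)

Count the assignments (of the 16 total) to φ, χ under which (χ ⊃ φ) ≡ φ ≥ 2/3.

φ = 0, χ = 0 ↦ 0  <
φ = 0, χ = 1/3 ↦ 1  ≥
φ = 0, χ = 2/3 ↦ 1  ≥
φ = 0, χ = 1 ↦ 1  ≥
φ = 1/3, χ = 0 ↦ 1/3  <
φ = 1/3, χ = 1/3 ↦ 1/3  <
φ = 1/3, χ = 2/3 ↦ 1  ≥
φ = 1/3, χ = 1 ↦ 1  ≥
φ = 2/3, χ = 0 ↦ 2/3  ≥
φ = 2/3, χ = 1/3 ↦ 2/3  ≥
φ = 2/3, χ = 2/3 ↦ 2/3  ≥
φ = 2/3, χ = 1 ↦ 1  ≥
φ = 1, χ = 0 ↦ 1  ≥
φ = 1, χ = 1/3 ↦ 1  ≥
φ = 1, χ = 2/3 ↦ 1  ≥
φ = 1, χ = 1 ↦ 1  ≥
So 13 of the 16 assignments meet the threshold.

13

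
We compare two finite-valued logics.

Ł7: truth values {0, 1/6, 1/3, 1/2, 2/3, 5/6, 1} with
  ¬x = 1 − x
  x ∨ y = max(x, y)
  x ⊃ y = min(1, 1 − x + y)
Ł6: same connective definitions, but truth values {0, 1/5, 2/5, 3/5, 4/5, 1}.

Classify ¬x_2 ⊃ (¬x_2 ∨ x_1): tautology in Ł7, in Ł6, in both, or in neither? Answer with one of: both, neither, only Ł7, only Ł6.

both

In Ł7: every assignment gives 1 — tautology.
In Ł6: every assignment gives 1 — tautology.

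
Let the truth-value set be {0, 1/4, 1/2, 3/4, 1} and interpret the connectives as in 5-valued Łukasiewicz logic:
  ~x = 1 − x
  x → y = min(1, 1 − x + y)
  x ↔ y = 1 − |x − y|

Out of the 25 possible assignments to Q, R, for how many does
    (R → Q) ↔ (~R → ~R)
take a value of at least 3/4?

value 1: 15 assignments (counts)
value 3/4: 4 assignments (counts)
value 1/2: 3 assignments
value 1/4: 2 assignments
value 0: 1 assignment
So 19 of the 25 assignments meet the threshold.

19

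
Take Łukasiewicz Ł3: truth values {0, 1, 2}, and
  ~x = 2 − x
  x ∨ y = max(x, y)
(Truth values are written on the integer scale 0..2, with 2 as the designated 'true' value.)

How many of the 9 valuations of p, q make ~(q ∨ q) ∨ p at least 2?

5

p = 0, q = 0 ↦ 2  ≥
p = 0, q = 1 ↦ 1  <
p = 0, q = 2 ↦ 0  <
p = 1, q = 0 ↦ 2  ≥
p = 1, q = 1 ↦ 1  <
p = 1, q = 2 ↦ 1  <
p = 2, q = 0 ↦ 2  ≥
p = 2, q = 1 ↦ 2  ≥
p = 2, q = 2 ↦ 2  ≥
So 5 of the 9 assignments meet the threshold.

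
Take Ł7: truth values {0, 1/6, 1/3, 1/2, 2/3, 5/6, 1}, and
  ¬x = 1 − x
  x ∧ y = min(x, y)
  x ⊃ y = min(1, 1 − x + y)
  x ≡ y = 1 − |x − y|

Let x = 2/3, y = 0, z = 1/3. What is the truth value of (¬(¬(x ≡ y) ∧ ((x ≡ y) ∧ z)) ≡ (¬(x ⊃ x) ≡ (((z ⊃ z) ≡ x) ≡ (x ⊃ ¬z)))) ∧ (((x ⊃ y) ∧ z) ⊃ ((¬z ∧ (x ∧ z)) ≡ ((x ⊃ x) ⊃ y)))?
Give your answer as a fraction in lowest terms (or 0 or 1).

x ≡ y = 2/3 ≡ 0 = 1/3
¬(x ≡ y) = ¬1/3 = 2/3
x ≡ y = 2/3 ≡ 0 = 1/3
(x ≡ y) ∧ z = 1/3 ∧ 1/3 = 1/3
¬(x ≡ y) ∧ ((x ≡ y) ∧ z) = 2/3 ∧ 1/3 = 1/3
¬(¬(x ≡ y) ∧ ((x ≡ y) ∧ z)) = ¬1/3 = 2/3
x ⊃ x = 2/3 ⊃ 2/3 = 1
¬(x ⊃ x) = ¬1 = 0
z ⊃ z = 1/3 ⊃ 1/3 = 1
(z ⊃ z) ≡ x = 1 ≡ 2/3 = 2/3
¬z = ¬1/3 = 2/3
x ⊃ ¬z = 2/3 ⊃ 2/3 = 1
((z ⊃ z) ≡ x) ≡ (x ⊃ ¬z) = 2/3 ≡ 1 = 2/3
¬(x ⊃ x) ≡ (((z ⊃ z) ≡ x) ≡ (x ⊃ ¬z)) = 0 ≡ 2/3 = 1/3
¬(¬(x ≡ y) ∧ ((x ≡ y) ∧ z)) ≡ (¬(x ⊃ x) ≡ (((z ⊃ z) ≡ x) ≡ (x ⊃ ¬z))) = 2/3 ≡ 1/3 = 2/3
x ⊃ y = 2/3 ⊃ 0 = 1/3
(x ⊃ y) ∧ z = 1/3 ∧ 1/3 = 1/3
¬z = ¬1/3 = 2/3
x ∧ z = 2/3 ∧ 1/3 = 1/3
¬z ∧ (x ∧ z) = 2/3 ∧ 1/3 = 1/3
x ⊃ x = 2/3 ⊃ 2/3 = 1
(x ⊃ x) ⊃ y = 1 ⊃ 0 = 0
(¬z ∧ (x ∧ z)) ≡ ((x ⊃ x) ⊃ y) = 1/3 ≡ 0 = 2/3
((x ⊃ y) ∧ z) ⊃ ((¬z ∧ (x ∧ z)) ≡ ((x ⊃ x) ⊃ y)) = 1/3 ⊃ 2/3 = 1
(¬(¬(x ≡ y) ∧ ((x ≡ y) ∧ z)) ≡ (¬(x ⊃ x) ≡ (((z ⊃ z) ≡ x) ≡ (x ⊃ ¬z)))) ∧ (((x ⊃ y) ∧ z) ⊃ ((¬z ∧ (x ∧ z)) ≡ ((x ⊃ x) ⊃ y))) = 2/3 ∧ 1 = 2/3

2/3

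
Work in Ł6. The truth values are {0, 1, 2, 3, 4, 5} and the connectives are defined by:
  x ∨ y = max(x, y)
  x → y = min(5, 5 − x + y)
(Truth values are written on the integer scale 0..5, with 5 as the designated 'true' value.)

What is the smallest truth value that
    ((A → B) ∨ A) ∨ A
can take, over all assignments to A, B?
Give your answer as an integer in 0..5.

Take A = 2, B = 0:
A → B = 2 → 0 = 3
(A → B) ∨ A = 3 ∨ 2 = 3
((A → B) ∨ A) ∨ A = 3 ∨ 2 = 3
No assignment yields a value below 3, so this is the minimum.

3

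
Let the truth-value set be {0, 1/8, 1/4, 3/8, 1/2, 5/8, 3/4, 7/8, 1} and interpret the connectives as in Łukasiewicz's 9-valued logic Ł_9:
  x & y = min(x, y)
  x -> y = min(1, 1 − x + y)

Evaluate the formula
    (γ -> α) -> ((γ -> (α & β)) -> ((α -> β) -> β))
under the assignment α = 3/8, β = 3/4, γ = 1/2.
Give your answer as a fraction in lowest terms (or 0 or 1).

γ -> α = 1/2 -> 3/8 = 7/8
α & β = 3/8 & 3/4 = 3/8
γ -> (α & β) = 1/2 -> 3/8 = 7/8
α -> β = 3/8 -> 3/4 = 1
(α -> β) -> β = 1 -> 3/4 = 3/4
(γ -> (α & β)) -> ((α -> β) -> β) = 7/8 -> 3/4 = 7/8
(γ -> α) -> ((γ -> (α & β)) -> ((α -> β) -> β)) = 7/8 -> 7/8 = 1

1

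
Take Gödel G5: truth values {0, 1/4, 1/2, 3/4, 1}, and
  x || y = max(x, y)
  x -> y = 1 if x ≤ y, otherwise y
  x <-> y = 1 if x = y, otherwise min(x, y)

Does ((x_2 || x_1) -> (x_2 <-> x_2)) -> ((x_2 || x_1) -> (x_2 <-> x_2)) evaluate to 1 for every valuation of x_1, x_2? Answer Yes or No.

At x_1 = 3/4, x_2 = 1/2, for instance:
x_2 || x_1 = 1/2 || 3/4 = 3/4
x_2 <-> x_2 = 1/2 <-> 1/2 = 1
(x_2 || x_1) -> (x_2 <-> x_2) = 3/4 -> 1 = 1
((x_2 || x_1) -> (x_2 <-> x_2)) -> ((x_2 || x_1) -> (x_2 <-> x_2)) = 1 -> 1 = 1
and checking the remaining 24 assignments likewise gives ≥ 1 in every case.

Yes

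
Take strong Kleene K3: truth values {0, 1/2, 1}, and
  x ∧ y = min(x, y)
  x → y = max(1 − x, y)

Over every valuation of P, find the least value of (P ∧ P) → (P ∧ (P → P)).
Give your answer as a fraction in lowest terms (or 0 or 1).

Take P = 1/2:
P ∧ P = 1/2 ∧ 1/2 = 1/2
P → P = 1/2 → 1/2 = 1/2
P ∧ (P → P) = 1/2 ∧ 1/2 = 1/2
(P ∧ P) → (P ∧ (P → P)) = 1/2 → 1/2 = 1/2
No assignment yields a value below 1/2, so this is the minimum.

1/2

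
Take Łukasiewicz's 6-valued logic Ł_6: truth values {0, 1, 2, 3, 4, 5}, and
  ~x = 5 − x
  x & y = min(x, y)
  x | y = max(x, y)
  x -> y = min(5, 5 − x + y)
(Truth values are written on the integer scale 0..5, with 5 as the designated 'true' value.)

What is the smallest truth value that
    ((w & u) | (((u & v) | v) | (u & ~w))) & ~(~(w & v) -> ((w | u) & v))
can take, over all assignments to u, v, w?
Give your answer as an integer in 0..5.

Take u = 0, v = 0, w = 0:
w & u = 0 & 0 = 0
u & v = 0 & 0 = 0
(u & v) | v = 0 | 0 = 0
~w = ~0 = 5
u & ~w = 0 & 5 = 0
((u & v) | v) | (u & ~w) = 0 | 0 = 0
(w & u) | (((u & v) | v) | (u & ~w)) = 0 | 0 = 0
w & v = 0 & 0 = 0
~(w & v) = ~0 = 5
w | u = 0 | 0 = 0
(w | u) & v = 0 & 0 = 0
~(w & v) -> ((w | u) & v) = 5 -> 0 = 0
~(~(w & v) -> ((w | u) & v)) = ~0 = 5
((w & u) | (((u & v) | v) | (u & ~w))) & ~(~(w & v) -> ((w | u) & v)) = 0 & 5 = 0
No assignment yields a value below 0, so this is the minimum.

0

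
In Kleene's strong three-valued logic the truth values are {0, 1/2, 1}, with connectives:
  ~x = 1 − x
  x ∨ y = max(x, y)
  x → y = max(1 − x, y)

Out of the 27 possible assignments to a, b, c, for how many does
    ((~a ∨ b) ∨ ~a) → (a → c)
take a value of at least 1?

value 1: 17 assignments (counts)
value 1/2: 9 assignments
value 0: 1 assignment
So 17 of the 27 assignments meet the threshold.

17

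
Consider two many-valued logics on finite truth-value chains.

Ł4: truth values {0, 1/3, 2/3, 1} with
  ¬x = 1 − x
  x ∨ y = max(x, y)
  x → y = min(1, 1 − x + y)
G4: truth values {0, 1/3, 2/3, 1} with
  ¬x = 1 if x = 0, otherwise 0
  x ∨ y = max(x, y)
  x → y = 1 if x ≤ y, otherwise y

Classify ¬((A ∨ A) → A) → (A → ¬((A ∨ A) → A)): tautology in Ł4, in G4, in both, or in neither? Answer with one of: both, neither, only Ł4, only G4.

In Ł4: every assignment gives 1 — tautology.
In G4: every assignment gives 1 — tautology.

both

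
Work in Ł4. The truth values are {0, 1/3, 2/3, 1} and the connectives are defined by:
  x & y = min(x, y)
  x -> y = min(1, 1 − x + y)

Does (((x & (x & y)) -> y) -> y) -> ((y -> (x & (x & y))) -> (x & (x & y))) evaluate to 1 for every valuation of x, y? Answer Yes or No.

Yes

x = 0, y = 0 ↦ 1
x = 0, y = 1/3 ↦ 1
x = 0, y = 2/3 ↦ 1
x = 0, y = 1 ↦ 1
x = 1/3, y = 0 ↦ 1
x = 1/3, y = 1/3 ↦ 1
x = 1/3, y = 2/3 ↦ 1
x = 1/3, y = 1 ↦ 1
x = 2/3, y = 0 ↦ 1
x = 2/3, y = 1/3 ↦ 1
x = 2/3, y = 2/3 ↦ 1
x = 2/3, y = 1 ↦ 1
x = 1, y = 0 ↦ 1
x = 1, y = 1/3 ↦ 1
x = 1, y = 2/3 ↦ 1
x = 1, y = 1 ↦ 1
Every assignment gives a value ≥ 1.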